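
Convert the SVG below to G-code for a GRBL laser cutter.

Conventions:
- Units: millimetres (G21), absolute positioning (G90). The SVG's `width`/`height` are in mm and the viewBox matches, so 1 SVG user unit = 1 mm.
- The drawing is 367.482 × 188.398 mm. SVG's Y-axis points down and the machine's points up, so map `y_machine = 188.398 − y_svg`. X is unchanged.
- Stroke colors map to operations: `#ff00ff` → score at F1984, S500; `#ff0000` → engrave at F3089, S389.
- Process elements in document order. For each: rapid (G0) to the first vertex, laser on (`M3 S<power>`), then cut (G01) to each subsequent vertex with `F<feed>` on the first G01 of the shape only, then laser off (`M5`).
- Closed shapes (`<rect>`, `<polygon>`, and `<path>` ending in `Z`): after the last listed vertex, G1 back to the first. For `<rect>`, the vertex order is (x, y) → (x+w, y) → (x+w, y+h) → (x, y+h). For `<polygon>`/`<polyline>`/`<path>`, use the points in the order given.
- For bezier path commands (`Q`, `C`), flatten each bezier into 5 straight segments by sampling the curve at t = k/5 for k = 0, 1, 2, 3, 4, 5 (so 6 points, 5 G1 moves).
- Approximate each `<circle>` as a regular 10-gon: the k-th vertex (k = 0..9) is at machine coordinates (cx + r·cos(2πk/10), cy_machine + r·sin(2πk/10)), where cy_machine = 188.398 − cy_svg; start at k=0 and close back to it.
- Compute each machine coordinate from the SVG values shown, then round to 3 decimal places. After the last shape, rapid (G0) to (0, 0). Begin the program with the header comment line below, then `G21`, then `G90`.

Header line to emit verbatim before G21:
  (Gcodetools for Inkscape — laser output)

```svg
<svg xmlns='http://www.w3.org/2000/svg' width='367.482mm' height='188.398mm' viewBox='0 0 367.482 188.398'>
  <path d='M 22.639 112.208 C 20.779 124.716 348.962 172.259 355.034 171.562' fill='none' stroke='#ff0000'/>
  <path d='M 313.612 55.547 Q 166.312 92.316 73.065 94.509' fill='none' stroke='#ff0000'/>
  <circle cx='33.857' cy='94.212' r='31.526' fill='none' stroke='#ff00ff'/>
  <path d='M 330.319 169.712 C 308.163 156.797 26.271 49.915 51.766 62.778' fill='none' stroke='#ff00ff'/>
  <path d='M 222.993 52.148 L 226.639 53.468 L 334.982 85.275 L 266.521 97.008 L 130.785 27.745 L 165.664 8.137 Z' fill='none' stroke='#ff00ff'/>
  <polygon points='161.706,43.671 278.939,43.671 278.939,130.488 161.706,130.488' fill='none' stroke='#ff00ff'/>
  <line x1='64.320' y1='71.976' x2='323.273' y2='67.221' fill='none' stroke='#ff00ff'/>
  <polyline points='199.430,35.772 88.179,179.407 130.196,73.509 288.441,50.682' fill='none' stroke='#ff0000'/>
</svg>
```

(Gcodetools for Inkscape — laser output)
G21
G90
G0 X22.639 Y76.190
M3 S389
G01 X55.911 Y65.147 F3089
G01 X137.090 Y49.693
G01 X234.872 Y33.825
G01 X317.955 Y21.540
G01 X355.034 Y16.836
M5
G0 X313.612 Y132.851
M3 S389
G01 X256.854 Y119.526 F3089
G01 X204.420 Y108.968
G01 X156.311 Y101.176
G01 X112.526 Y96.149
G01 X73.065 Y93.889
M5
G0 X65.383 Y94.186
M3 S500
G01 X59.362 Y112.717 F1984
G01 X43.599 Y124.169
G01 X24.115 Y124.169
G01 X8.352 Y112.717
G01 X2.331 Y94.186
G01 X8.352 Y75.655
G01 X24.115 Y64.203
G01 X43.599 Y64.203
G01 X59.362 Y75.655
G01 X65.383 Y94.186
M5
G0 X330.319 Y18.686
M3 S500
G01 X290.394 Y36.001 F1984
G01 X215.354 Y65.611
G01 X132.422 Y97.256
G01 X68.818 Y120.678
G01 X51.766 Y125.620
M5
G0 X222.993 Y136.250
M3 S500
G01 X226.639 Y134.930 F1984
G01 X334.982 Y103.123
G01 X266.521 Y91.390
G01 X130.785 Y160.653
G01 X165.664 Y180.261
G01 X222.993 Y136.250
M5
G0 X161.706 Y144.727
M3 S500
G01 X278.939 Y144.727 F1984
G01 X278.939 Y57.910
G01 X161.706 Y57.910
G01 X161.706 Y144.727
M5
G0 X64.320 Y116.422
M3 S500
G01 X323.273 Y121.177 F1984
M5
G0 X199.430 Y152.626
M3 S389
G01 X88.179 Y8.991 F3089
G01 X130.196 Y114.889
G01 X288.441 Y137.716
M5
G0 X0.000 Y0.000

1 u = 1 mm; y_m = 188.398 − y.

[1] `<path>` cubic bezier, #ff0000→engrave S389 F3089: (22.639,76.190) → (55.911,65.147) → (137.090,49.693) → (234.872,33.825) → (317.955,21.540) → (355.034,16.836)

[2] `<path>` quadratic bezier, #ff0000→engrave S389 F3089: (313.612,132.851) → (256.854,119.526) → (204.420,108.968) → (156.311,101.176) → (112.526,96.149) → (73.065,93.889)

[3] `<circle>` circle, #ff00ff→score S500 F1984: (65.383,94.186) → (59.362,112.717) → (43.599,124.169) → (24.115,124.169) → (8.352,112.717) → (2.331,94.186) → (8.352,75.655) → (24.115,64.203) → (43.599,64.203) → (59.362,75.655) → (65.383,94.186) (closed)

[4] `<path>` cubic bezier, #ff00ff→score S500 F1984: (330.319,18.686) → (290.394,36.001) → (215.354,65.611) → (132.422,97.256) → (68.818,120.678) → (51.766,125.620)

[5] `<path>` closed polygon, #ff00ff→score S500 F1984: (222.993,136.250) → (226.639,134.930) → (334.982,103.123) → (266.521,91.390) → (130.785,160.653) → (165.664,180.261) → (222.993,136.250) (closed)

[6] `<polygon>` rectangle, #ff00ff→score S500 F1984: (161.706,144.727) → (278.939,144.727) → (278.939,57.910) → (161.706,57.910) → (161.706,144.727) (closed)

[7] `<line>` line segment, #ff00ff→score S500 F1984: (64.320,116.422) → (323.273,121.177)

[8] `<polyline>` open polyline, #ff0000→engrave S389 F3089: (199.430,152.626) → (88.179,8.991) → (130.196,114.889) → (288.441,137.716)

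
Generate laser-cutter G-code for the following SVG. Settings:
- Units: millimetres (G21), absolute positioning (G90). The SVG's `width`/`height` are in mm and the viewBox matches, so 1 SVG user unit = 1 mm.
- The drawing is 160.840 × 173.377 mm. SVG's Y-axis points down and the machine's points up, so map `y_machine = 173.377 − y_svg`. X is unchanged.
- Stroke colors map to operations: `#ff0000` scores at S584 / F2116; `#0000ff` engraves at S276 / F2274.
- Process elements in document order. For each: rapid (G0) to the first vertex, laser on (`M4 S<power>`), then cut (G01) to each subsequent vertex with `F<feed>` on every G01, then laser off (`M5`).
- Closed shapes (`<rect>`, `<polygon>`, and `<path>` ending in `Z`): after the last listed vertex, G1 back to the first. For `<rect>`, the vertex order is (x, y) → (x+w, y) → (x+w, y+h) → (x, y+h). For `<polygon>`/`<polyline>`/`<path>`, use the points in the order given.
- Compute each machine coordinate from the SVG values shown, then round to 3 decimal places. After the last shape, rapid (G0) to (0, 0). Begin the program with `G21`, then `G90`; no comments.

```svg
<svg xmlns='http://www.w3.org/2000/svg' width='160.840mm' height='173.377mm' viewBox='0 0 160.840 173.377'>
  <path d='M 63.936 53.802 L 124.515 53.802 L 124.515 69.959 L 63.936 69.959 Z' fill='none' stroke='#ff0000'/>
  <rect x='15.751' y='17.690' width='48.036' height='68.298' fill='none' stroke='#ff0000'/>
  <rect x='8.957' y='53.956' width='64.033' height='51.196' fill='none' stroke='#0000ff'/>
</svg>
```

1 u = 1 mm; y_m = 173.377 − y.

[1] `<path>` rectangle, #ff0000→score S584 F2116: (63.936,119.575) → (124.515,119.575) → (124.515,103.418) → (63.936,103.418) → (63.936,119.575) (closed)

[2] `<rect>` rectangle, #ff0000→score S584 F2116: (15.751,155.687) → (63.787,155.687) → (63.787,87.389) → (15.751,87.389) → (15.751,155.687) (closed)

[3] `<rect>` rectangle, #0000ff→engrave S276 F2274: (8.957,119.421) → (72.990,119.421) → (72.990,68.225) → (8.957,68.225) → (8.957,119.421) (closed)

G21
G90
G0 X63.936 Y119.575
M4 S584
G01 X124.515 Y119.575 F2116
G01 X124.515 Y103.418 F2116
G01 X63.936 Y103.418 F2116
G01 X63.936 Y119.575 F2116
M5
G0 X15.751 Y155.687
M4 S584
G01 X63.787 Y155.687 F2116
G01 X63.787 Y87.389 F2116
G01 X15.751 Y87.389 F2116
G01 X15.751 Y155.687 F2116
M5
G0 X8.957 Y119.421
M4 S276
G01 X72.990 Y119.421 F2274
G01 X72.990 Y68.225 F2274
G01 X8.957 Y68.225 F2274
G01 X8.957 Y119.421 F2274
M5
G0 X0.000 Y0.000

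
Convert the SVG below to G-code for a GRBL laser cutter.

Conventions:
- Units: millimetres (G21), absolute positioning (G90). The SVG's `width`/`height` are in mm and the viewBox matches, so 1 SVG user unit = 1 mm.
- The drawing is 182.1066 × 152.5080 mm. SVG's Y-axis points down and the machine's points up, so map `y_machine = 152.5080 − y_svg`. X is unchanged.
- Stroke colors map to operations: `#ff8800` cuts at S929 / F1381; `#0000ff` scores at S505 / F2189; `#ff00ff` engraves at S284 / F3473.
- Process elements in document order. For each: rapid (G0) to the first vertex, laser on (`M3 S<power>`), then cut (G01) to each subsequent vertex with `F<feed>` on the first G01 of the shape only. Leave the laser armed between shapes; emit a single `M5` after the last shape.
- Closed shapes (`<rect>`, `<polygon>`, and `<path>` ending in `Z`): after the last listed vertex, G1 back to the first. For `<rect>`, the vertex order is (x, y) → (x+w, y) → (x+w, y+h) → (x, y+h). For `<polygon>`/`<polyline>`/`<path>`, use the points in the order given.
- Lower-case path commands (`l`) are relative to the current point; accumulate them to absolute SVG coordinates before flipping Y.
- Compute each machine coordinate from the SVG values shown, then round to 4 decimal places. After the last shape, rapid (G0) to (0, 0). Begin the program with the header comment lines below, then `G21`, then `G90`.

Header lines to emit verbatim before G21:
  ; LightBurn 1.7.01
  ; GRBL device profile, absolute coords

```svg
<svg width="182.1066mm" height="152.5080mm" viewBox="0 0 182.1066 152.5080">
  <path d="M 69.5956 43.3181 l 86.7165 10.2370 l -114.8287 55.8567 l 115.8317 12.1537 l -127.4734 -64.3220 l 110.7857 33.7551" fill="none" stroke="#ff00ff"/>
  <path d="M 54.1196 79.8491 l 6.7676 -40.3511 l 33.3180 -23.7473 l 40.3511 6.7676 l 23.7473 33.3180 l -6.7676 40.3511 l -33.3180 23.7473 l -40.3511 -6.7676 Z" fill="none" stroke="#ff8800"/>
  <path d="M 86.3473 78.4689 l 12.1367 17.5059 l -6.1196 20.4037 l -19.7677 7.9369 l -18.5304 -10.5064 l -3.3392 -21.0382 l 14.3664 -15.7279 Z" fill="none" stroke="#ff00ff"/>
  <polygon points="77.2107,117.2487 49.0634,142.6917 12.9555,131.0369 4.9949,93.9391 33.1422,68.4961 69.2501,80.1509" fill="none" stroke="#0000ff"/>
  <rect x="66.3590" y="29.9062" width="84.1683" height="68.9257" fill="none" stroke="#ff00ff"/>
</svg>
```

; LightBurn 1.7.01
; GRBL device profile, absolute coords
G21
G90
G0 X69.5956 Y109.1899
M3 S284
G01 X156.3121 Y98.9529 F3473
G01 X41.4834 Y43.0962
G01 X157.3151 Y30.9425
G01 X29.8417 Y95.2645
G01 X140.6274 Y61.5094
G0 X54.1196 Y72.6589
M3 S929
G01 X60.8872 Y113.0100 F1381
G01 X94.2052 Y136.7573
G01 X134.5563 Y129.9897
G01 X158.3036 Y96.6717
G01 X151.5360 Y56.3206
G01 X118.2180 Y32.5733
G01 X77.8669 Y39.3409
G01 X54.1196 Y72.6589
G0 X86.3473 Y74.0391
M3 S284
G01 X98.4840 Y56.5332 F3473
G01 X92.3644 Y36.1295
G01 X72.5967 Y28.1926
G01 X54.0663 Y38.6990
G01 X50.7271 Y59.7372
G01 X65.0935 Y75.4651
G01 X86.3473 Y74.0391
G0 X77.2107 Y35.2593
M3 S505
G01 X49.0634 Y9.8163 F2189
G01 X12.9555 Y21.4711
G01 X4.9949 Y58.5689
G01 X33.1422 Y84.0119
G01 X69.2501 Y72.3571
G01 X77.2107 Y35.2593
G0 X66.3590 Y122.6018
M3 S284
G01 X150.5273 Y122.6018 F3473
G01 X150.5273 Y53.6761
G01 X66.3590 Y53.6761
G01 X66.3590 Y122.6018
M5
G0 X0.0000 Y0.0000

viewBox `0 0 182.1066 152.5080` with mm width/height → 1 unit = 1 mm. Flip: y_m = 152.5080 − y_svg.

**Shape 1** — `<path>` open polyline, stroke `#ff00ff` → engrave (S284, F3473). Machine vertices: (69.5956,109.1899) → (156.3121,98.9529) → (41.4834,43.0962) → (157.3151,30.9425) → (29.8417,95.2645) → (140.6274,61.5094). Open path.

**Shape 2** — `<path>` regular polygon, stroke `#ff8800` → cut (S929, F1381). Machine vertices: (54.1196,72.6589) → (60.8872,113.0100) → (94.2052,136.7573) → (134.5563,129.9897) → (158.3036,96.6717) → (151.5360,56.3206) → (118.2180,32.5733) → (77.8669,39.3409) → (54.1196,72.6589). Closed: final G1 returns to the first vertex.

**Shape 3** — `<path>` regular polygon, stroke `#ff00ff` → engrave (S284, F3473). Machine vertices: (86.3473,74.0391) → (98.4840,56.5332) → (92.3644,36.1295) → (72.5967,28.1926) → (54.0663,38.6990) → (50.7271,59.7372) → (65.0935,75.4651) → (86.3473,74.0391). Closed: final G1 returns to the first vertex.

**Shape 4** — `<polygon>` regular polygon, stroke `#0000ff` → score (S505, F2189). Machine vertices: (77.2107,35.2593) → (49.0634,9.8163) → (12.9555,21.4711) → (4.9949,58.5689) → (33.1422,84.0119) → (69.2501,72.3571) → (77.2107,35.2593). Closed: final G1 returns to the first vertex.

**Shape 5** — `<rect>` rectangle, stroke `#ff00ff` → engrave (S284, F3473). Machine vertices: (66.3590,122.6018) → (150.5273,122.6018) → (150.5273,53.6761) → (66.3590,53.6761) → (66.3590,122.6018). Closed: final G1 returns to the first vertex.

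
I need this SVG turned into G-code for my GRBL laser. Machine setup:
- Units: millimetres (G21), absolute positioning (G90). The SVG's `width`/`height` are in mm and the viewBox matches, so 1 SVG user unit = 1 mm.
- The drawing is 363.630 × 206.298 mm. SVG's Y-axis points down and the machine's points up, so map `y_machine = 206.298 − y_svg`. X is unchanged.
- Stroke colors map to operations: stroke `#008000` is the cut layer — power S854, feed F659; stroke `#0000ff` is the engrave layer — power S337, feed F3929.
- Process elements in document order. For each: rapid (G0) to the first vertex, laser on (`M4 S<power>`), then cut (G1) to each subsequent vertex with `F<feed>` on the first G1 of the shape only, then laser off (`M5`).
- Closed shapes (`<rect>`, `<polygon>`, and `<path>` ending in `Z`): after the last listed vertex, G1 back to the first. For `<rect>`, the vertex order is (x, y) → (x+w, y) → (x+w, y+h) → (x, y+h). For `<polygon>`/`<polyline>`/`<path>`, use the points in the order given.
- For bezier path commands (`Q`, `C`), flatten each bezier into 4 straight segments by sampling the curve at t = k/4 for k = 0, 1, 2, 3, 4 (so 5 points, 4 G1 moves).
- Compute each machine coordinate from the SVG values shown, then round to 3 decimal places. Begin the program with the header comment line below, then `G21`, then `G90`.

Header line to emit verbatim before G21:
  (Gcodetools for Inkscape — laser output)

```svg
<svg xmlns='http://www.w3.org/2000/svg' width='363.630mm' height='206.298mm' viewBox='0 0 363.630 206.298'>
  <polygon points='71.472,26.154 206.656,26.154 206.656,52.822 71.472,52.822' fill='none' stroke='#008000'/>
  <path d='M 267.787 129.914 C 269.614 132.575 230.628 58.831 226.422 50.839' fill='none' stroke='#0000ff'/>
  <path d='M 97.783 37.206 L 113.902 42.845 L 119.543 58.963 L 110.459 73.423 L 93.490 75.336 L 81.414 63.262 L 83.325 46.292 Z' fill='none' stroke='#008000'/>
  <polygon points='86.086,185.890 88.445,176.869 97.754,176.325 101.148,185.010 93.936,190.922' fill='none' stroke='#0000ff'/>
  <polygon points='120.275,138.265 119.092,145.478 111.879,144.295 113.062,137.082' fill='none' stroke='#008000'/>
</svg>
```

1 u = 1 mm; y_m = 206.298 − y.

[1] `<polygon>` rectangle, #008000→cut S854 F659: (71.472,180.144) → (206.656,180.144) → (206.656,153.476) → (71.472,153.476) → (71.472,180.144) (closed)

[2] `<path>` cubic bezier, #0000ff→engrave S337 F3929: (267.787,76.384) → (262.686,86.493) → (249.367,111.927) → (234.917,139.358) → (226.422,155.459)

[3] `<path>` regular polygon, #008000→cut S854 F659: (97.783,169.092) → (113.902,163.453) → (119.543,147.335) → (110.459,132.875) → (93.490,130.962) → (81.414,143.036) → (83.325,160.006) → (97.783,169.092) (closed)

[4] `<polygon>` regular polygon, #0000ff→engrave S337 F3929: (86.086,20.408) → (88.445,29.429) → (97.754,29.973) → (101.148,21.288) → (93.936,15.376) → (86.086,20.408) (closed)

[5] `<polygon>` regular polygon, #008000→cut S854 F659: (120.275,68.033) → (119.092,60.820) → (111.879,62.003) → (113.062,69.216) → (120.275,68.033) (closed)

(Gcodetools for Inkscape — laser output)
G21
G90
G0 X71.472 Y180.144
M4 S854
G1 X206.656 Y180.144 F659
G1 X206.656 Y153.476
G1 X71.472 Y153.476
G1 X71.472 Y180.144
M5
G0 X267.787 Y76.384
M4 S337
G1 X262.686 Y86.493 F3929
G1 X249.367 Y111.927
G1 X234.917 Y139.358
G1 X226.422 Y155.459
M5
G0 X97.783 Y169.092
M4 S854
G1 X113.902 Y163.453 F659
G1 X119.543 Y147.335
G1 X110.459 Y132.875
G1 X93.490 Y130.962
G1 X81.414 Y143.036
G1 X83.325 Y160.006
G1 X97.783 Y169.092
M5
G0 X86.086 Y20.408
M4 S337
G1 X88.445 Y29.429 F3929
G1 X97.754 Y29.973
G1 X101.148 Y21.288
G1 X93.936 Y15.376
G1 X86.086 Y20.408
M5
G0 X120.275 Y68.033
M4 S854
G1 X119.092 Y60.820 F659
G1 X111.879 Y62.003
G1 X113.062 Y69.216
G1 X120.275 Y68.033
M5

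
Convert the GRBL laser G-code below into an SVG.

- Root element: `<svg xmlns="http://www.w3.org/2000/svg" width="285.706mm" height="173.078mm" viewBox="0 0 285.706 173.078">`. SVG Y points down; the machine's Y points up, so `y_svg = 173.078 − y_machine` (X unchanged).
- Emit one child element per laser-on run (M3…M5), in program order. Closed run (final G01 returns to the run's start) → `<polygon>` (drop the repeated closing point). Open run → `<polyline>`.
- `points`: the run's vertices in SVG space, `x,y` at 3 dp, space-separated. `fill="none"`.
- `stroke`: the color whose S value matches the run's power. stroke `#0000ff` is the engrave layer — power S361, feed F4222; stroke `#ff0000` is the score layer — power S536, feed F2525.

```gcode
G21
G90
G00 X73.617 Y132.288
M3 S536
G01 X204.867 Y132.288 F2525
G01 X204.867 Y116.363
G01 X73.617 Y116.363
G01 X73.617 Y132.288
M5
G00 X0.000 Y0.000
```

<svg xmlns="http://www.w3.org/2000/svg" width="285.706mm" height="173.078mm" viewBox="0 0 285.706 173.078">
  <polygon points="73.617,40.790 204.867,40.790 204.867,56.715 73.617,56.715" fill="none" stroke="#ff0000"/>
</svg>

Machine Y-up, SVG Y-down with viewBox height 173.078, so y_svg = 173.078 − y_machine; X carries over. Every run uses S536, so all elements get stroke `#ff0000` (score).

Run 1: The run returns to its start, so emit a `<polygon>` with points (Y-flipped): 73.617,40.790 204.867,40.790 204.867,56.715 73.617,56.715.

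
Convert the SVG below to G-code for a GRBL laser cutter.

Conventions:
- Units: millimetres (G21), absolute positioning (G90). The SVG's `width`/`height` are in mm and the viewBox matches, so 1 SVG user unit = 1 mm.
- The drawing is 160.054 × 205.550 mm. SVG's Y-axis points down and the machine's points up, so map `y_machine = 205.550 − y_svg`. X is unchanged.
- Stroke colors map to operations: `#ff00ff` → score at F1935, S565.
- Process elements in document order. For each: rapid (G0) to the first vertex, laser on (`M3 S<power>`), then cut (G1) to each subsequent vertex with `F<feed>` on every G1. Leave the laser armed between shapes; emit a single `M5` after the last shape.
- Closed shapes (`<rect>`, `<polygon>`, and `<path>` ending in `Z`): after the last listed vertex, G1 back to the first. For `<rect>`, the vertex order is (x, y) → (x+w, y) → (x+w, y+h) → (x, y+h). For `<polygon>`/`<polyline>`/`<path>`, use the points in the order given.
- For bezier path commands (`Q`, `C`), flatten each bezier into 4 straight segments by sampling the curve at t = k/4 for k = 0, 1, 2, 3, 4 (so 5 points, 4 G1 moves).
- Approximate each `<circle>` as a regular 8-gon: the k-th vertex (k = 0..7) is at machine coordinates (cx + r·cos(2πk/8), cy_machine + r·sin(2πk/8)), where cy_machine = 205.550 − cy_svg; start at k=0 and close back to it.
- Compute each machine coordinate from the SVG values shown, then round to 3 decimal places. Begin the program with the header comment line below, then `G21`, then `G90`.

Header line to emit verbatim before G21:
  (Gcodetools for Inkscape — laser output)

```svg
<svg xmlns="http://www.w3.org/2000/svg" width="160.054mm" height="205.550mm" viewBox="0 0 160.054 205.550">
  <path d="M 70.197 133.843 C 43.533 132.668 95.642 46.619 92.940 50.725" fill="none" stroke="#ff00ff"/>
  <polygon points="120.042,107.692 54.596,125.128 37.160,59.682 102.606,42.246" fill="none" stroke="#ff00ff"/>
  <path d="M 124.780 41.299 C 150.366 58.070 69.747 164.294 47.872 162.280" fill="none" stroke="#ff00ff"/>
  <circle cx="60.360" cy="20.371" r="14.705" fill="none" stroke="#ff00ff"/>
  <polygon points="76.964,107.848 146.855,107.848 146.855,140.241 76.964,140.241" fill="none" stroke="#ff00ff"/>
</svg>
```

viewBox `0 0 160.054 205.550` with mm width/height → 1 unit = 1 mm. Flip: y_m = 205.550 − y_svg.

**Shape 1** — `<path>` cubic bezier, stroke `#ff00ff` → score (S565, F1935). Control points (SVG): P0=(70.197,133.843), P1=(43.533,132.668), P2=(95.642,46.619), P3=(92.940,50.725); sampled at t=k/4. Machine vertices: (70.197,71.707) → (62.882,85.767) → (72.583,115.246) → (86.777,143.735) → (92.940,154.825). Open path.

**Shape 2** — `<polygon>` regular polygon, stroke `#ff00ff` → score (S565, F1935). Machine vertices: (120.042,97.858) → (54.596,80.422) → (37.160,145.868) → (102.606,163.304) → (120.042,97.858). Closed: final G1 returns to the first vertex.

**Shape 3** — `<path>` cubic bezier, stroke `#ff00ff` → score (S565, F1935). Control points (SVG): P0=(124.780,41.299), P1=(150.366,58.070), P2=(69.747,164.294), P3=(47.872,162.280); sampled at t=k/4. Machine vertices: (124.780,164.251) → (126.633,137.989) → (104.124,96.716) → (72.715,58.965) → (47.872,43.270). Open path.

**Shape 4** — `<circle>` circle, stroke `#ff00ff` → score (S565, F1935). Machine vertices: (75.065,185.179) → (70.758,195.577) → (60.360,199.884) → (49.962,195.577) → (45.655,185.179) → (49.962,174.781) → (60.360,170.474) → (70.758,174.781) → (75.065,185.179). Closed: final G1 returns to the first vertex.

**Shape 5** — `<polygon>` rectangle, stroke `#ff00ff` → score (S565, F1935). Machine vertices: (76.964,97.702) → (146.855,97.702) → (146.855,65.309) → (76.964,65.309) → (76.964,97.702). Closed: final G1 returns to the first vertex.

(Gcodetools for Inkscape — laser output)
G21
G90
G0 X70.197 Y71.707
M3 S565
G1 X62.882 Y85.767 F1935
G1 X72.583 Y115.246 F1935
G1 X86.777 Y143.735 F1935
G1 X92.940 Y154.825 F1935
G0 X120.042 Y97.858
M3 S565
G1 X54.596 Y80.422 F1935
G1 X37.160 Y145.868 F1935
G1 X102.606 Y163.304 F1935
G1 X120.042 Y97.858 F1935
G0 X124.780 Y164.251
M3 S565
G1 X126.633 Y137.989 F1935
G1 X104.124 Y96.716 F1935
G1 X72.715 Y58.965 F1935
G1 X47.872 Y43.270 F1935
G0 X75.065 Y185.179
M3 S565
G1 X70.758 Y195.577 F1935
G1 X60.360 Y199.884 F1935
G1 X49.962 Y195.577 F1935
G1 X45.655 Y185.179 F1935
G1 X49.962 Y174.781 F1935
G1 X60.360 Y170.474 F1935
G1 X70.758 Y174.781 F1935
G1 X75.065 Y185.179 F1935
G0 X76.964 Y97.702
M3 S565
G1 X146.855 Y97.702 F1935
G1 X146.855 Y65.309 F1935
G1 X76.964 Y65.309 F1935
G1 X76.964 Y97.702 F1935
M5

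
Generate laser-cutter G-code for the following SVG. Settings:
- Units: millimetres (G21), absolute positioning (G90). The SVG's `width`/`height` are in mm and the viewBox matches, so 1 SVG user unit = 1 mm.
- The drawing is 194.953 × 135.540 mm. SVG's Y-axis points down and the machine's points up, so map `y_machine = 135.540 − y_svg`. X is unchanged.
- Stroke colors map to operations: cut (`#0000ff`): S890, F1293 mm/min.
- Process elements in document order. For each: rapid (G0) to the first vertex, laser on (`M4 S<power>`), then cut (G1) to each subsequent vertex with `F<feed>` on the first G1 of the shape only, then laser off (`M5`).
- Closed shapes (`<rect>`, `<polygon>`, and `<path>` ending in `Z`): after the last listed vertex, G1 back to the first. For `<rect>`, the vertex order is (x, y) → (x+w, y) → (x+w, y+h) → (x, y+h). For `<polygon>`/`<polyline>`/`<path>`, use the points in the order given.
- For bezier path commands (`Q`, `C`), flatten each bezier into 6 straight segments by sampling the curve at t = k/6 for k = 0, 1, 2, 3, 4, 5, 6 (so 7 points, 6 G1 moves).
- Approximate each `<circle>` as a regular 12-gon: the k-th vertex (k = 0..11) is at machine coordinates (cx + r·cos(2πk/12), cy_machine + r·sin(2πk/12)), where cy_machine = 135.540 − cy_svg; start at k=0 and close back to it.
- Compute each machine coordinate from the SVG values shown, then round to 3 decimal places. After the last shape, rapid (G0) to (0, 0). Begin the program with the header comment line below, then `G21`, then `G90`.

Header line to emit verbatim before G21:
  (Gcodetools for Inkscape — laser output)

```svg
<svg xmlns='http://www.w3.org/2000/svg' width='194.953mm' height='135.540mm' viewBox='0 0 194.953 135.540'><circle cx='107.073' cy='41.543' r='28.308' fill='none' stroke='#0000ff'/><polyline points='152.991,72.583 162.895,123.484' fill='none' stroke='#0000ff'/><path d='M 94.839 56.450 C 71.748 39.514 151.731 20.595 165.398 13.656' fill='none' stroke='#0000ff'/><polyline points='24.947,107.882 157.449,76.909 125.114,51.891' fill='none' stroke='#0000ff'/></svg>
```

viewBox `0 0 194.953 135.540` with mm width/height → 1 unit = 1 mm. Flip: y_m = 135.540 − y_svg.

**Shape 1** — `<circle>` circle, stroke `#0000ff` → cut (S890, F1293). Machine vertices: (135.381,93.997) → (131.588,108.151) → (121.227,118.512) → (107.073,122.305) → (92.919,118.512) → (82.558,108.151) → (78.765,93.997) → (82.558,79.843) → (92.919,69.482) → (107.073,65.689) → (121.227,69.482) → (131.588,79.843) → (135.381,93.997). Closed: final G1 returns to the first vertex.

**Shape 2** — `<polyline>` line segment, stroke `#0000ff` → cut (S890, F1293). Machine vertices: (152.991,62.957) → (162.895,12.056). Open path.

**Shape 3** — `<path>` cubic bezier, stroke `#0000ff` → cut (S890, F1293). Control points (SVG): P0=(94.839,56.450), P1=(71.748,39.514), P2=(151.731,20.595), P3=(165.398,13.656); sampled at t=k/6. Machine vertices: (94.839,79.090) → (91.099,87.659) → (99.832,96.170) → (116.334,104.236) → (135.899,111.469) → (153.822,117.481) → (165.398,121.884). Open path.

**Shape 4** — `<polyline>` open polyline, stroke `#0000ff` → cut (S890, F1293). Machine vertices: (24.947,27.658) → (157.449,58.631) → (125.114,83.649). Open path.

(Gcodetools for Inkscape — laser output)
G21
G90
G0 X135.381 Y93.997
M4 S890
G1 X131.588 Y108.151 F1293
G1 X121.227 Y118.512
G1 X107.073 Y122.305
G1 X92.919 Y118.512
G1 X82.558 Y108.151
G1 X78.765 Y93.997
G1 X82.558 Y79.843
G1 X92.919 Y69.482
G1 X107.073 Y65.689
G1 X121.227 Y69.482
G1 X131.588 Y79.843
G1 X135.381 Y93.997
M5
G0 X152.991 Y62.957
M4 S890
G1 X162.895 Y12.056 F1293
M5
G0 X94.839 Y79.090
M4 S890
G1 X91.099 Y87.659 F1293
G1 X99.832 Y96.170
G1 X116.334 Y104.236
G1 X135.899 Y111.469
G1 X153.822 Y117.481
G1 X165.398 Y121.884
M5
G0 X24.947 Y27.658
M4 S890
G1 X157.449 Y58.631 F1293
G1 X125.114 Y83.649
M5
G0 X0.000 Y0.000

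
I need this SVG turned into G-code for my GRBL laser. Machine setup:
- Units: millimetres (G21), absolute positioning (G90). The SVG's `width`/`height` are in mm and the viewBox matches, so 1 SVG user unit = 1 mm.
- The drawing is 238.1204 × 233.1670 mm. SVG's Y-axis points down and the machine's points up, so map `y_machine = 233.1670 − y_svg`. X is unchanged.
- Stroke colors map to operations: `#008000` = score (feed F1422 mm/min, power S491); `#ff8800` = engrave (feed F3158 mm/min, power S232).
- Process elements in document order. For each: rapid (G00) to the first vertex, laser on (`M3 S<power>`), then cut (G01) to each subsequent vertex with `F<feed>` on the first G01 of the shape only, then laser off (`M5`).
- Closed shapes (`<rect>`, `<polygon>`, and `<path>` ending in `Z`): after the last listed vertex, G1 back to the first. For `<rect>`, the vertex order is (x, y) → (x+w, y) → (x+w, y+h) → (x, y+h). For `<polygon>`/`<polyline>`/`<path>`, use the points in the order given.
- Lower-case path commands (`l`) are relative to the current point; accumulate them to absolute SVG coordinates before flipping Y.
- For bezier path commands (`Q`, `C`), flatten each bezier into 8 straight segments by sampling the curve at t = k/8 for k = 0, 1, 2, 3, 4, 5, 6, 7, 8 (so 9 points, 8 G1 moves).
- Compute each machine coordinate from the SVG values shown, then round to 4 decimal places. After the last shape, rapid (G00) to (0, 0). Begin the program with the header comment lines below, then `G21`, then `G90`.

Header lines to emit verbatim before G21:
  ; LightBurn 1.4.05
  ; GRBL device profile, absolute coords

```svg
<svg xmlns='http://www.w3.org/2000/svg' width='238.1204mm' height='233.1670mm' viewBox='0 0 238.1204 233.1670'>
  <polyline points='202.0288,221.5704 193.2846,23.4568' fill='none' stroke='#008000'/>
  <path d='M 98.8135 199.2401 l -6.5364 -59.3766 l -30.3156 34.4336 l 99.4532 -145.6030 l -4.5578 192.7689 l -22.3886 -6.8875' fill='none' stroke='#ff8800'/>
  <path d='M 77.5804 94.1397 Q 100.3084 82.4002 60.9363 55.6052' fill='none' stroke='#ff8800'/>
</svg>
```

viewBox `0 0 238.1204 233.1670` with mm width/height → 1 unit = 1 mm. Flip: y_m = 233.1670 − y_svg.

**Shape 1** — `<polyline>` line segment, stroke `#008000` → score (S491, F1422). Machine vertices: (202.0288,11.5966) → (193.2846,209.7102). Open path.

**Shape 2** — `<path>` open polyline, stroke `#ff8800` → engrave (S232, F3158). Machine vertices: (98.8135,33.9269) → (92.2771,93.3035) → (61.9615,58.8699) → (161.4147,204.4729) → (156.8569,11.7040) → (134.4683,18.5915). Open path.

**Shape 3** — `<path>` quadratic bezier, stroke `#ff8800` → engrave (S232, F3158). Control points (SVG): P0=(77.5804,94.1397), P1=(100.3084,82.4002), P2=(60.9363,55.6052); sampled at t=k/8. Machine vertices: (77.5804,139.0273) → (82.2921,142.1974) → (85.0631,145.8380) → (85.8936,149.9491) → (84.7834,154.5307) → (81.7325,159.5827) → (76.7411,165.1053) → (69.8090,171.0983) → (60.9363,177.5618). Open path.

; LightBurn 1.4.05
; GRBL device profile, absolute coords
G21
G90
G00 X202.0288 Y11.5966
M3 S491
G01 X193.2846 Y209.7102 F1422
M5
G00 X98.8135 Y33.9269
M3 S232
G01 X92.2771 Y93.3035 F3158
G01 X61.9615 Y58.8699
G01 X161.4147 Y204.4729
G01 X156.8569 Y11.7040
G01 X134.4683 Y18.5915
M5
G00 X77.5804 Y139.0273
M3 S232
G01 X82.2921 Y142.1974 F3158
G01 X85.0631 Y145.8380
G01 X85.8936 Y149.9491
G01 X84.7834 Y154.5307
G01 X81.7325 Y159.5827
G01 X76.7411 Y165.1053
G01 X69.8090 Y171.0983
G01 X60.9363 Y177.5618
M5
G00 X0.0000 Y0.0000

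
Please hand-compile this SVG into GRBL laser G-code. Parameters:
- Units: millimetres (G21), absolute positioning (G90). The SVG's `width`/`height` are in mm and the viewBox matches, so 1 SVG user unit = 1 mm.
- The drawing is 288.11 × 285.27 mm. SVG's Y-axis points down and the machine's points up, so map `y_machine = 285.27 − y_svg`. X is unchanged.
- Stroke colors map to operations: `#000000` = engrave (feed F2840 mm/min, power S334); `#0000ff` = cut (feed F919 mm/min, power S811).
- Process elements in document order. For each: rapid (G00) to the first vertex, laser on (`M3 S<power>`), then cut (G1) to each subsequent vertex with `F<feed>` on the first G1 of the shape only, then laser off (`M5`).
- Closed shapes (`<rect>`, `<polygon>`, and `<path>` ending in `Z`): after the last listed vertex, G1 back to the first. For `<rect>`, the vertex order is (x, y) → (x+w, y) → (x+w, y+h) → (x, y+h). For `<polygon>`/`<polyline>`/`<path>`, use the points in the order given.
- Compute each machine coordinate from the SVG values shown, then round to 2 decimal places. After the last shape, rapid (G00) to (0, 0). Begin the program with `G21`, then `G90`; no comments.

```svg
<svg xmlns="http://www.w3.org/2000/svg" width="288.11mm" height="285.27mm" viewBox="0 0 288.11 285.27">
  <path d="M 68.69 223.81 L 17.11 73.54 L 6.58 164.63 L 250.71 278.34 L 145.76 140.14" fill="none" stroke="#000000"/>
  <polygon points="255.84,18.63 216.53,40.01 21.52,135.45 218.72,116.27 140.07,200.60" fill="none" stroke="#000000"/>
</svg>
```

viewBox `0 0 288.11 285.27` with mm width/height → 1 unit = 1 mm. Flip: y_m = 285.27 − y_svg.

**Shape 1** — `<path>` open polyline, stroke `#000000` → engrave (S334, F2840). Machine vertices: (68.69,61.46) → (17.11,211.73) → (6.58,120.64) → (250.71,6.93) → (145.76,145.13). Open path.

**Shape 2** — `<polygon>` closed polygon, stroke `#000000` → engrave (S334, F2840). Machine vertices: (255.84,266.64) → (216.53,245.26) → (21.52,149.82) → (218.72,169.00) → (140.07,84.67) → (255.84,266.64). Closed: final G1 returns to the first vertex.

G21
G90
G00 X68.69 Y61.46
M3 S334
G1 X17.11 Y211.73 F2840
G1 X6.58 Y120.64
G1 X250.71 Y6.93
G1 X145.76 Y145.13
M5
G00 X255.84 Y266.64
M3 S334
G1 X216.53 Y245.26 F2840
G1 X21.52 Y149.82
G1 X218.72 Y169.00
G1 X140.07 Y84.67
G1 X255.84 Y266.64
M5
G00 X0.00 Y0.00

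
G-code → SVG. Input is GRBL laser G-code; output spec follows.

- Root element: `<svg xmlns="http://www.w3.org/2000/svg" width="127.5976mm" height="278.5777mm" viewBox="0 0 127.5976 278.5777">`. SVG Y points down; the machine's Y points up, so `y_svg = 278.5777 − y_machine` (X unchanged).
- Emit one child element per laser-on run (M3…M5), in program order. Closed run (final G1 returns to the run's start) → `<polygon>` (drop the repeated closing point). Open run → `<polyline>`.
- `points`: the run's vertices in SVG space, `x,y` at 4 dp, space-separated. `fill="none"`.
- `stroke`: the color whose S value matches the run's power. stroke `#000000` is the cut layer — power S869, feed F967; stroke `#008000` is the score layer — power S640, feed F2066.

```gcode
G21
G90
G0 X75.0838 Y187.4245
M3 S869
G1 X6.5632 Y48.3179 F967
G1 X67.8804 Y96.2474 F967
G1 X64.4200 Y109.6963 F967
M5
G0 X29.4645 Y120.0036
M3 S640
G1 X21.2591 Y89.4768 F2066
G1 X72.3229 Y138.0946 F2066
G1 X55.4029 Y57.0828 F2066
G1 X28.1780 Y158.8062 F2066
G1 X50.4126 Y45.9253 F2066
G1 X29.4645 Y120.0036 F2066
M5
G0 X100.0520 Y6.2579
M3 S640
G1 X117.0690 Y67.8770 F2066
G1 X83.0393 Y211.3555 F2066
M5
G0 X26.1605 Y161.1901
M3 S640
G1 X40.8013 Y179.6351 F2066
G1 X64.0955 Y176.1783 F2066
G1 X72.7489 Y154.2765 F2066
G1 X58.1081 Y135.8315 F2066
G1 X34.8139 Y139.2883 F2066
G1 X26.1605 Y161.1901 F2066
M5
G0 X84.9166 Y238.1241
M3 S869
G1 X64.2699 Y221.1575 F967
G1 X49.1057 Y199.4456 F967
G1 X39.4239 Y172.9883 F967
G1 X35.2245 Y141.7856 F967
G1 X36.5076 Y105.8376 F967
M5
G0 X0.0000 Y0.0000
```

<svg xmlns="http://www.w3.org/2000/svg" width="127.5976mm" height="278.5777mm" viewBox="0 0 127.5976 278.5777">
  <polyline points="75.0838,91.1532 6.5632,230.2598 67.8804,182.3303 64.4200,168.8814" fill="none" stroke="#000000"/>
  <polygon points="29.4645,158.5741 21.2591,189.1009 72.3229,140.4831 55.4029,221.4949 28.1780,119.7715 50.4126,232.6524" fill="none" stroke="#008000"/>
  <polyline points="100.0520,272.3198 117.0690,210.7007 83.0393,67.2222" fill="none" stroke="#008000"/>
  <polygon points="26.1605,117.3876 40.8013,98.9426 64.0955,102.3994 72.7489,124.3012 58.1081,142.7462 34.8139,139.2894" fill="none" stroke="#008000"/>
  <polyline points="84.9166,40.4536 64.2699,57.4202 49.1057,79.1321 39.4239,105.5894 35.2245,136.7921 36.5076,172.7401" fill="none" stroke="#000000"/>
</svg>

y_svg = 278.5777 − y_m.

[1] S869→`#000000` (cut); open run; points: 75.0838,91.1532 6.5632,230.2598 67.8804,182.3303 64.4200,168.8814

[2] S640→`#008000` (score); closed run; points: 29.4645,158.5741 21.2591,189.1009 72.3229,140.4831 55.4029,221.4949 28.1780,119.7715 50.4126,232.6524

[3] S640→`#008000` (score); open run; points: 100.0520,272.3198 117.0690,210.7007 83.0393,67.2222

[4] S640→`#008000` (score); closed run; points: 26.1605,117.3876 40.8013,98.9426 64.0955,102.3994 72.7489,124.3012 58.1081,142.7462 34.8139,139.2894

[5] S869→`#000000` (cut); open run; points: 84.9166,40.4536 64.2699,57.4202 49.1057,79.1321 39.4239,105.5894 35.2245,136.7921 36.5076,172.7401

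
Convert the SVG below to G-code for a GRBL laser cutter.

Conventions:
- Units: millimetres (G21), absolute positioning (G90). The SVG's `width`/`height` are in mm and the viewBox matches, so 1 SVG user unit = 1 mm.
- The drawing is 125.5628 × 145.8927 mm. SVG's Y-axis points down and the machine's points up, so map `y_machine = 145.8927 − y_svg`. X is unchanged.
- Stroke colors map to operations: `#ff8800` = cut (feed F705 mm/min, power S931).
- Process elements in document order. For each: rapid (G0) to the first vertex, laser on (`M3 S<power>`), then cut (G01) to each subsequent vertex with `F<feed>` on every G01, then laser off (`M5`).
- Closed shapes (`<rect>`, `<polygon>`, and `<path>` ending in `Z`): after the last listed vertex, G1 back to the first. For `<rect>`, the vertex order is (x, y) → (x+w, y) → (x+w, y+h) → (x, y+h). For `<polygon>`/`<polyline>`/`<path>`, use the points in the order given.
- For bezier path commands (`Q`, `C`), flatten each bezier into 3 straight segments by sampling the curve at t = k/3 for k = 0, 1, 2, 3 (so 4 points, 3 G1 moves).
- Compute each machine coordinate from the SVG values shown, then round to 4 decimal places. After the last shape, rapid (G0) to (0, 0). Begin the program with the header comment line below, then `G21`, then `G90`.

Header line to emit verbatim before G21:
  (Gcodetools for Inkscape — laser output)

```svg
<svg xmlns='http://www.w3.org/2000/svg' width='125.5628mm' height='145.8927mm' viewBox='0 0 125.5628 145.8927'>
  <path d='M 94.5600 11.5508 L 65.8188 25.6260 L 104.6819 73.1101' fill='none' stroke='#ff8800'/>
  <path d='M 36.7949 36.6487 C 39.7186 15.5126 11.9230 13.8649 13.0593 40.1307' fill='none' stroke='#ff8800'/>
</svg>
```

viewBox `0 0 125.5628 145.8927` with mm width/height → 1 unit = 1 mm. Flip: y_m = 145.8927 − y_svg.

**Shape 1** — `<path>` open polyline, stroke `#ff8800` → cut (S931, F705). Machine vertices: (94.5600,134.3419) → (65.8188,120.2667) → (104.6819,72.7826). Open path.

**Shape 2** — `<path>` cubic bezier, stroke `#ff8800` → cut (S931, F705). Control points (SVG): P0=(36.7949,36.6487), P1=(39.7186,15.5126), P2=(11.9230,13.8649), P3=(13.0593,40.1307); sampled at t=k/3. Machine vertices: (36.7949,109.2440) → (31.6881,123.5719) → (19.3577,123.0353) → (13.0593,105.7620). Open path.

(Gcodetools for Inkscape — laser output)
G21
G90
G0 X94.5600 Y134.3419
M3 S931
G01 X65.8188 Y120.2667 F705
G01 X104.6819 Y72.7826 F705
M5
G0 X36.7949 Y109.2440
M3 S931
G01 X31.6881 Y123.5719 F705
G01 X19.3577 Y123.0353 F705
G01 X13.0593 Y105.7620 F705
M5
G0 X0.0000 Y0.0000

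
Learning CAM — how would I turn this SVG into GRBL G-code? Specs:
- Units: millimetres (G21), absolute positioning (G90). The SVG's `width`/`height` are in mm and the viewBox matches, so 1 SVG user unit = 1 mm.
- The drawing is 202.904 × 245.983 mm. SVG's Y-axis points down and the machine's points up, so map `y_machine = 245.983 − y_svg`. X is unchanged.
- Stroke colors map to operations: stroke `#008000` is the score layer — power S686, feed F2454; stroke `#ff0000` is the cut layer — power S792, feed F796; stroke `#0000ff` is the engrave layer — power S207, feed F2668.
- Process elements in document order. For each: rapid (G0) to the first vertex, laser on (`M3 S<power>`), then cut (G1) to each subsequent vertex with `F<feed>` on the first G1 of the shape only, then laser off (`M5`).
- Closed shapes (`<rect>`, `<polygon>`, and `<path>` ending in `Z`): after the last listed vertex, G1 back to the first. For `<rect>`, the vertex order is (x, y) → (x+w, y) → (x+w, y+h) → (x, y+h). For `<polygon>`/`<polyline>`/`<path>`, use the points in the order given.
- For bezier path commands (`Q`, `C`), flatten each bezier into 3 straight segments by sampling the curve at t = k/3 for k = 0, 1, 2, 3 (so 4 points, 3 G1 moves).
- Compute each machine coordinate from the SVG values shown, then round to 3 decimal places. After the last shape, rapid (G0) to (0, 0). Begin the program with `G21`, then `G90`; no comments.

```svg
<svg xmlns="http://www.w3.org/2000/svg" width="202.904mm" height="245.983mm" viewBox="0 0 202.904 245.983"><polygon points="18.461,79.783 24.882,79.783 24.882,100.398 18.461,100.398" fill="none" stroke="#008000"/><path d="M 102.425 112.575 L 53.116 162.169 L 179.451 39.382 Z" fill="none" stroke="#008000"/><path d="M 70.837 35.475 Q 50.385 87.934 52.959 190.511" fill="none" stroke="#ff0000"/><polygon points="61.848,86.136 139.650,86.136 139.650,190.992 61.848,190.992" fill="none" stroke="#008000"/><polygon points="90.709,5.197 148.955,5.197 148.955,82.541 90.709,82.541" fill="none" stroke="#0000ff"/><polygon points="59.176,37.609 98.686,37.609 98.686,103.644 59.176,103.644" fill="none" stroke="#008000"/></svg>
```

1 u = 1 mm; y_m = 245.983 − y.

[1] `<polygon>` rectangle, #008000→score S686 F2454: (18.461,166.200) → (24.882,166.200) → (24.882,145.585) → (18.461,145.585) → (18.461,166.200) (closed)

[2] `<path>` closed polygon, #008000→score S686 F2454: (102.425,133.408) → (53.116,83.814) → (179.451,206.601) → (102.425,133.408) (closed)

[3] `<path>` quadratic bezier, #ff0000→cut S792 F796: (70.837,210.508) → (59.761,169.967) → (53.801,118.288) → (52.959,55.472)

[4] `<polygon>` rectangle, #008000→score S686 F2454: (61.848,159.847) → (139.650,159.847) → (139.650,54.991) → (61.848,54.991) → (61.848,159.847) (closed)

[5] `<polygon>` rectangle, #0000ff→engrave S207 F2668: (90.709,240.786) → (148.955,240.786) → (148.955,163.442) → (90.709,163.442) → (90.709,240.786) (closed)

[6] `<polygon>` rectangle, #008000→score S686 F2454: (59.176,208.374) → (98.686,208.374) → (98.686,142.339) → (59.176,142.339) → (59.176,208.374) (closed)

G21
G90
G0 X18.461 Y166.200
M3 S686
G1 X24.882 Y166.200 F2454
G1 X24.882 Y145.585
G1 X18.461 Y145.585
G1 X18.461 Y166.200
M5
G0 X102.425 Y133.408
M3 S686
G1 X53.116 Y83.814 F2454
G1 X179.451 Y206.601
G1 X102.425 Y133.408
M5
G0 X70.837 Y210.508
M3 S792
G1 X59.761 Y169.967 F796
G1 X53.801 Y118.288
G1 X52.959 Y55.472
M5
G0 X61.848 Y159.847
M3 S686
G1 X139.650 Y159.847 F2454
G1 X139.650 Y54.991
G1 X61.848 Y54.991
G1 X61.848 Y159.847
M5
G0 X90.709 Y240.786
M3 S207
G1 X148.955 Y240.786 F2668
G1 X148.955 Y163.442
G1 X90.709 Y163.442
G1 X90.709 Y240.786
M5
G0 X59.176 Y208.374
M3 S686
G1 X98.686 Y208.374 F2454
G1 X98.686 Y142.339
G1 X59.176 Y142.339
G1 X59.176 Y208.374
M5
G0 X0.000 Y0.000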